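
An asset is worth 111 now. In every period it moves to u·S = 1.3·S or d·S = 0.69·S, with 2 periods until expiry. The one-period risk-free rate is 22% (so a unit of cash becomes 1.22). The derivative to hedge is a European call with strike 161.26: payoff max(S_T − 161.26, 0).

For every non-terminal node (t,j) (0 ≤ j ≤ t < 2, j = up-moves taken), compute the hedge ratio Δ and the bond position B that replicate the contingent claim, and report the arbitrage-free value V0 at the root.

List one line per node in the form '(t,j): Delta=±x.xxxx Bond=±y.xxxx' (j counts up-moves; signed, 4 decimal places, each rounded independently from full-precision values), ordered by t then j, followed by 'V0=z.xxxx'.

Risk-neutral probability p* = (R−d)/(u−d) = (1.22−0.69)/(1.3−0.69) = 0.8689.
Terminal values V(2,·): V(2,0)=0.0000, V(2,1)=0.0000, V(2,2)=26.3300
  t=1,j=0: stock 76.5900 → up 99.5670 (V=0.0000), down 52.8471 (V=0.0000). Price 0.0000; hedge Δ=0.0000, bond B=0.0000.
  t=1,j=1: stock 144.3000 → up 187.5900 (V=26.3300), down 99.5670 (V=0.0000). Price 18.7515; hedge Δ=0.2991, bond B=-24.4124.
  t=0,j=0: stock 111.0000 → up 144.3000 (V=18.7515), down 76.5900 (V=0.0000). Price 13.3544; hedge Δ=0.2769, bond B=-17.3859.
Each (Δ,B) replicates both successor values, so the strategy is self-financing and V0 is arbitrage-free.

(0,0): Delta=0.2769 Bond=-17.3859
(1,0): Delta=0.0000 Bond=0.0000
(1,1): Delta=0.2991 Bond=-24.4124
V0=13.3544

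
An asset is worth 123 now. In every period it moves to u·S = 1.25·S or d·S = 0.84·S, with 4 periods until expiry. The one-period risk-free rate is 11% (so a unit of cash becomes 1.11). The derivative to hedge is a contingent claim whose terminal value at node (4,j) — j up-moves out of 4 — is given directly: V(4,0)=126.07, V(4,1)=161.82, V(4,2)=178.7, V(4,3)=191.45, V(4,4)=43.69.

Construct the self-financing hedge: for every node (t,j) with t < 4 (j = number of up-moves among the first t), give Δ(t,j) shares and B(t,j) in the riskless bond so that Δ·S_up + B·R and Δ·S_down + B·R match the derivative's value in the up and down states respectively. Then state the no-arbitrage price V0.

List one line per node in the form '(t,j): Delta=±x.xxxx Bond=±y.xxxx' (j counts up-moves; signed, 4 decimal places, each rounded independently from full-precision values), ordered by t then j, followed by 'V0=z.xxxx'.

Under the risk-neutral measure, an up-move has probability p* = (R−d)/(u−d) = 0.6585 and values discount at R = 1.11.
Payoff layer (t=4): V(4,0)=126.0700, V(4,1)=161.8200, V(4,2)=178.7000, V(4,3)=191.4500, V(4,4)=43.6900
Node (3,0) S=72.9026: V=(p*·161.8200+(1−p*)·126.0700)/1.11=134.7862; Δ=(161.8200−126.0700)/(91.1282−61.2382)=1.1960; B=V−Δ·S=47.5911
Node (3,1) S=108.4860: V=(p*·178.7000+(1−p*)·161.8200)/1.11=155.7983; Δ=(178.7000−161.8200)/(135.6075−91.1282)=0.3795; B=V−Δ·S=114.6276
Node (3,2) S=161.4375: V=(p*·191.4500+(1−p*)·178.7000)/1.11=168.5553; Δ=(191.4500−178.7000)/(201.7969−135.6075)=0.1926; B=V−Δ·S=137.4577
Node (3,3) S=240.2344: V=(p*·43.6900+(1−p*)·191.4500)/1.11=84.8150; Δ=(43.6900−191.4500)/(300.2930−201.7969)=-1.5002; B=V−Δ·S=445.2052
Node (2,0) S=86.7888: V=(p*·155.7983+(1−p*)·134.7862)/1.11=133.8950; Δ=(155.7983−134.7862)/(108.4860−72.9026)=0.5905; B=V−Δ·S=82.6460
Node (2,1) S=129.1500: V=(p*·168.5553+(1−p*)·155.7983)/1.11=147.9272; Δ=(168.5553−155.7983)/(161.4375−108.4860)=0.2409; B=V−Δ·S=116.8127
Node (2,2) S=192.1875: V=(p*·84.8150+(1−p*)·168.5553)/1.11=102.1705; Δ=(84.8150−168.5553)/(240.2344−161.4375)=-1.0627; B=V−Δ·S=306.4151
Node (1,0) S=103.3200: V=(p*·147.9272+(1−p*)·133.8950)/1.11=128.9511; Δ=(147.9272−133.8950)/(129.1500−86.7888)=0.3313; B=V−Δ·S=94.7261
Node (1,1) S=153.7500: V=(p*·102.1705+(1−p*)·147.9272)/1.11=106.1214; Δ=(102.1705−147.9272)/(192.1875−129.1500)=-0.7259; B=V−Δ·S=217.7232
Node (0,0) S=123.0000: V=(p*·106.1214+(1−p*)·128.9511)/1.11=102.6278; Δ=(106.1214−128.9511)/(153.7500−103.3200)=-0.4527; B=V−Δ·S=158.3101
Each (Δ,B) replicates both successor values, so the strategy is self-financing and V0 is arbitrage-free.

(0,0): Delta=-0.4527 Bond=158.3101
(1,0): Delta=0.3313 Bond=94.7261
(1,1): Delta=-0.7259 Bond=217.7232
(2,0): Delta=0.5905 Bond=82.6460
(2,1): Delta=0.2409 Bond=116.8127
(2,2): Delta=-1.0627 Bond=306.4151
(3,0): Delta=1.1960 Bond=47.5911
(3,1): Delta=0.3795 Bond=114.6276
(3,2): Delta=0.1926 Bond=137.4577
(3,3): Delta=-1.5002 Bond=445.2052
V0=102.6278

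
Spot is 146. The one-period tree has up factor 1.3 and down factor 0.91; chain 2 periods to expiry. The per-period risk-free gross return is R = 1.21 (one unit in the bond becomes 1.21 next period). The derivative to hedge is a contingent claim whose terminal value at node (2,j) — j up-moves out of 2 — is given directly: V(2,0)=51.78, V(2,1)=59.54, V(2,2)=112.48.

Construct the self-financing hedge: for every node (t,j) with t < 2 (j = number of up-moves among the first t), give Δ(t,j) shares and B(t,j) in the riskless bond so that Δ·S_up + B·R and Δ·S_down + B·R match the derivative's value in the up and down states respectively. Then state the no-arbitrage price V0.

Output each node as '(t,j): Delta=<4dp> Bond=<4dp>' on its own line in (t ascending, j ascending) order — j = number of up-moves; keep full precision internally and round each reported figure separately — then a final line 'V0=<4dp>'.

(0,0): Delta=0.6171 Bond=-28.3107
(1,0): Delta=0.1498 Bond=27.8292
(1,1): Delta=0.7152 Bond=-52.8815
V0=61.7801

Since d<R<u, set p* = (R−d)/(u−d) = 0.7692; price each node as the discounted p*-expectation of its children.
At expiry t=2: V(2,0)=51.7800, V(2,1)=59.5400, V(2,2)=112.4800
  t=1,j=0: stock 132.8600 → up 172.7180 (V=59.5400), down 120.9026 (V=51.7800). Price 47.7266; hedge Δ=0.1498, bond B=27.8292.
  t=1,j=1: stock 189.8000 → up 246.7400 (V=112.4800), down 172.7180 (V=59.5400). Price 82.8620; hedge Δ=0.7152, bond B=-52.8815.
  t=0,j=0: stock 146.0000 → up 189.8000 (V=82.8620), down 132.8600 (V=47.7266). Price 61.7801; hedge Δ=0.6171, bond B=-28.3107.
Check: Δ(0,0)·S0 + B(0,0) = 61.7801 = V0.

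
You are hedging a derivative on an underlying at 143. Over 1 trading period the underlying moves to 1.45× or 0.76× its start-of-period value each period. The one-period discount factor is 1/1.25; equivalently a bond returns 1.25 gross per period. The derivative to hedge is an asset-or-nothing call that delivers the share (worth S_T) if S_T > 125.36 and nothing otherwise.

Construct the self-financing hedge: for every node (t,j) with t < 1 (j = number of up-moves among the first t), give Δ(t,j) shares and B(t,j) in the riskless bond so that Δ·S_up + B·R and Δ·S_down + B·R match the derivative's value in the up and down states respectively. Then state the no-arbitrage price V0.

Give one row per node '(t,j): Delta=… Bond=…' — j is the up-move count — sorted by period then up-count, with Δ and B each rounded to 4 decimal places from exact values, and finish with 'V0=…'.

The replicating-portfolio and risk-neutral prices coincide; use p* = (1.25−0.76)/(1.45−0.76) = 0.7101 for the latter.
At expiry t=1: V(1,0)=0.0000, V(1,1)=207.3500
(0,0): S=143.0000. Δ = (V_up−V_dn)/(S_up−S_dn) = (207.3500−0.0000)/(207.3500−108.6800) = 2.1014. V = [p*·207.3500 + (1−p*)·0.0000]/1.25 = 117.7988. B = V − Δ·S = -182.7084.
Root portfolio cost Δ·143+B reproduces V0=117.7988.

(0,0): Delta=2.1014 Bond=-182.7084
V0=117.7988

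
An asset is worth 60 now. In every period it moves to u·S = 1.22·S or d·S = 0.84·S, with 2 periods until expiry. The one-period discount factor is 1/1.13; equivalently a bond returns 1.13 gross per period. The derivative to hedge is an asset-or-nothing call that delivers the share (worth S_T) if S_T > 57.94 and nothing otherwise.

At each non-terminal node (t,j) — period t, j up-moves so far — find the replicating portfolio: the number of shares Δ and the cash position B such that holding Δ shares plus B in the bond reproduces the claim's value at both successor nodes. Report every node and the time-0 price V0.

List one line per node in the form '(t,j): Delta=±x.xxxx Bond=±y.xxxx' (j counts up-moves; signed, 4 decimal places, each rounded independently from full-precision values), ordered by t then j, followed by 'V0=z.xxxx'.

(0,0): Delta=1.3892 Bond=-25.2109
(1,0): Delta=3.2105 Bond=-120.2839
(1,1): Delta=1.0000 Bond=0.0000
V0=58.1402

Since d<R<u, set p* = (R−d)/(u−d) = 0.7632; price each node as the discounted p*-expectation of its children.
Terminal values V(2,·): V(2,0)=0.0000, V(2,1)=61.4880, V(2,2)=89.3040
(1,0): S=50.4000. Δ = (V_up−V_dn)/(S_up−S_dn) = (61.4880−0.0000)/(61.4880−42.3360) = 3.2105. V = [p*·61.4880 + (1−p*)·0.0000]/1.13 = 41.5266. B = V − Δ·S = -120.2839.
(1,1): S=73.2000. Δ = (V_up−V_dn)/(S_up−S_dn) = (89.3040−61.4880)/(89.3040−61.4880) = 1.0000. V = [p*·89.3040 + (1−p*)·61.4880]/1.13 = 73.2000. B = V − Δ·S = 0.0000.
(0,0): S=60.0000. Δ = (V_up−V_dn)/(S_up−S_dn) = (73.2000−41.5266)/(73.2000−50.4000) = 1.3892. V = [p*·73.2000 + (1−p*)·41.5266]/1.13 = 58.1402. B = V − Δ·S = -25.2109.
The time-0 hedge costs 58.1402, which is the no-arbitrage price.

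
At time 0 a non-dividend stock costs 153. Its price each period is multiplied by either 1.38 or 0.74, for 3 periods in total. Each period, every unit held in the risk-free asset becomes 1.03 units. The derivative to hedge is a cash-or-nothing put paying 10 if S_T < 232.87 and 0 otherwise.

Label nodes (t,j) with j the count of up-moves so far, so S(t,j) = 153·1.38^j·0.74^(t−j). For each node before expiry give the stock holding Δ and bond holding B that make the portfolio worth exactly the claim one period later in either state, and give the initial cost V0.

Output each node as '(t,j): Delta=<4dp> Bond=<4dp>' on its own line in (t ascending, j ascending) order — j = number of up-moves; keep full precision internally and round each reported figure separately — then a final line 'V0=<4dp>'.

(0,0): Delta=-0.0198 Bond=11.3240
(1,0): Delta=0.0000 Bond=9.4260
(1,1): Delta=-0.0326 Bond=14.3645
(2,0): Delta=0.0000 Bond=9.7087
(2,1): Delta=0.0000 Bond=9.7087
(2,2): Delta=-0.0536 Bond=20.9345
V0=8.3000

Since d<R<u, set p* = (R−d)/(u−d) = 0.4531; price each node as the discounted p*-expectation of its children.
Terminal values V(3,·): V(3,0)=10.0000, V(3,1)=10.0000, V(3,2)=10.0000, V(3,3)=0.0000
  t=2,j=0: stock 83.7828 → up 115.6203 (V=10.0000), down 61.9993 (V=10.0000). Price 9.7087; hedge Δ=0.0000, bond B=9.7087.
  t=2,j=1: stock 156.2436 → up 215.6162 (V=10.0000), down 115.6203 (V=10.0000). Price 9.7087; hedge Δ=0.0000, bond B=9.7087.
  t=2,j=2: stock 291.3732 → up 402.0950 (V=0.0000), down 215.6162 (V=10.0000). Price 5.3095; hedge Δ=-0.0536, bond B=20.9345.
  t=1,j=0: stock 113.2200 → up 156.2436 (V=9.7087), down 83.7828 (V=9.7087). Price 9.4260; hedge Δ=0.0000, bond B=9.4260.
  t=1,j=1: stock 211.1400 → up 291.3732 (V=5.3095), down 156.2436 (V=9.7087). Price 7.4906; hedge Δ=-0.0326, bond B=14.3645.
  t=0,j=0: stock 153.0000 → up 211.1400 (V=7.4906), down 113.2200 (V=9.4260). Price 8.3000; hedge Δ=-0.0198, bond B=11.3240.
The time-0 hedge costs 8.3000, which is the no-arbitrage price.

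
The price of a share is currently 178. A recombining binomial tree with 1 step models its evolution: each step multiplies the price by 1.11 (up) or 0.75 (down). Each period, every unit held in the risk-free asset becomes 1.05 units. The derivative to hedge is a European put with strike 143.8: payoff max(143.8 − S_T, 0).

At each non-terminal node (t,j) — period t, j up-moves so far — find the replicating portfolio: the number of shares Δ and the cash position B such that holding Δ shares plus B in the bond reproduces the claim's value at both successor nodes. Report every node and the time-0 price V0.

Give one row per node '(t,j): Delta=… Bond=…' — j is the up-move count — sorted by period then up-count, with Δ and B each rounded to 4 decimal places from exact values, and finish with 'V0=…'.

(0,0): Delta=-0.1607 Bond=30.2460
V0=1.6349

The replicating-portfolio and risk-neutral prices coincide; use p* = (1.05−0.75)/(1.11−0.75) = 0.8333 for the latter.
At expiry t=1: V(1,0)=10.3000, V(1,1)=0.0000
(0,0): S=178.0000. Δ = (V_up−V_dn)/(S_up−S_dn) = (0.0000−10.3000)/(197.5800−133.5000) = -0.1607. V = [p*·0.0000 + (1−p*)·10.3000]/1.05 = 1.6349. B = V − Δ·S = 30.2460.
The time-0 hedge costs 1.6349, which is the no-arbitrage price.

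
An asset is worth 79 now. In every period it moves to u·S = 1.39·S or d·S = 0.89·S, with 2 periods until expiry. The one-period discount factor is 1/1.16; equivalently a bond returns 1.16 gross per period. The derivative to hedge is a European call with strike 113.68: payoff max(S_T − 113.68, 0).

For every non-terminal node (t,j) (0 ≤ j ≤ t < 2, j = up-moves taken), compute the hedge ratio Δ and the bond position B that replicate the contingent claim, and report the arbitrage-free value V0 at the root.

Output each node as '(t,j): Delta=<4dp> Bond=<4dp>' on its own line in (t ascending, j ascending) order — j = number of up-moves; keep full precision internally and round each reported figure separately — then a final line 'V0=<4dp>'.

(0,0): Delta=0.4591 Bond=-27.8273
(1,0): Delta=0.0000 Bond=0.0000
(1,1): Delta=0.7095 Bond=-59.7772
V0=8.4420

No-arbitrage ⇒ martingale measure with p* = (R−d)/(u−d) = 0.5400.
Terminal values V(2,·): V(2,0)=0.0000, V(2,1)=0.0000, V(2,2)=38.9559
(1,0): S=70.3100. Δ = (V_up−V_dn)/(S_up−S_dn) = (0.0000−0.0000)/(97.7309−62.5759) = 0.0000. V = [p*·0.0000 + (1−p*)·0.0000]/1.16 = 0.0000. B = V − Δ·S = 0.0000.
(1,1): S=109.8100. Δ = (V_up−V_dn)/(S_up−S_dn) = (38.9559−0.0000)/(152.6359−97.7309) = 0.7095. V = [p*·38.9559 + (1−p*)·0.0000]/1.16 = 18.1346. B = V − Δ·S = -59.7772.
(0,0): S=79.0000. Δ = (V_up−V_dn)/(S_up−S_dn) = (18.1346−0.0000)/(109.8100−70.3100) = 0.4591. V = [p*·18.1346 + (1−p*)·0.0000]/1.16 = 8.4420. B = V − Δ·S = -27.8273.
Self-financing check: at every node Δ·S+B equals the discounted successor values.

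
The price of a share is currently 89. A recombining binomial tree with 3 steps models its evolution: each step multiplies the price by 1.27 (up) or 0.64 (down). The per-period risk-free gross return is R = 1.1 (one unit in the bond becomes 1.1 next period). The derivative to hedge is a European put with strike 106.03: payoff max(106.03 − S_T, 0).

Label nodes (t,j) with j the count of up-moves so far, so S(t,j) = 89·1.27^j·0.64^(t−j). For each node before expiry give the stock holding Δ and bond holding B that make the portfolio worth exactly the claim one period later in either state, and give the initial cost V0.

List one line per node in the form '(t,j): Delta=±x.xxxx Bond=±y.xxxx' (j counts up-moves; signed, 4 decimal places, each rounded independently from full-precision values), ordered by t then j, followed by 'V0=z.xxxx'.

(0,0): Delta=-0.4006 Bond=48.6246
(1,0): Delta=-1.0000 Bond=87.6281
(1,1): Delta=-0.2890 Bond=40.8697
(2,0): Delta=-1.0000 Bond=96.3909
(2,1): Delta=-1.0000 Bond=96.3909
(2,2): Delta=-0.1566 Bond=25.9483
V0=12.9700

No-arbitrage ⇒ martingale measure with p* = (R−d)/(u−d) = 0.7302.
Terminal payoffs: V(3,0)=82.6992, V(3,1)=59.7329, V(3,2)=14.1592, V(3,3)=0.0000
(2,0): S=36.4544. Δ = (V_up−V_dn)/(S_up−S_dn) = (59.7329−82.6992)/(46.2971−23.3308) = -1.0000. V = [p*·59.7329 + (1−p*)·82.6992]/1.1 = 59.9365. B = V − Δ·S = 96.3909.
(2,1): S=72.3392. Δ = (V_up−V_dn)/(S_up−S_dn) = (14.1592−59.7329)/(91.8708−46.2971) = -1.0000. V = [p*·14.1592 + (1−p*)·59.7329]/1.1 = 24.0517. B = V − Δ·S = 96.3909.
(2,2): S=143.5481. Δ = (V_up−V_dn)/(S_up−S_dn) = (0.0000−14.1592)/(182.3061−91.8708) = -0.1566. V = [p*·0.0000 + (1−p*)·14.1592]/1.1 = 3.4734. B = V − Δ·S = 25.9483.
(1,0): S=56.9600. Δ = (V_up−V_dn)/(S_up−S_dn) = (24.0517−59.9365)/(72.3392−36.4544) = -1.0000. V = [p*·24.0517 + (1−p*)·59.9365]/1.1 = 30.6681. B = V − Δ·S = 87.6281.
(1,1): S=113.0300. Δ = (V_up−V_dn)/(S_up−S_dn) = (3.4734−24.0517)/(143.5481−72.3392) = -0.2890. V = [p*·3.4734 + (1−p*)·24.0517]/1.1 = 8.2057. B = V − Δ·S = 40.8697.
(0,0): S=89.0000. Δ = (V_up−V_dn)/(S_up−S_dn) = (8.2057−30.6681)/(113.0300−56.9600) = -0.4006. V = [p*·8.2057 + (1−p*)·30.6681]/1.1 = 12.9700. B = V − Δ·S = 48.6246.
Self-financing check: at every node Δ·S+B equals the discounted successor values.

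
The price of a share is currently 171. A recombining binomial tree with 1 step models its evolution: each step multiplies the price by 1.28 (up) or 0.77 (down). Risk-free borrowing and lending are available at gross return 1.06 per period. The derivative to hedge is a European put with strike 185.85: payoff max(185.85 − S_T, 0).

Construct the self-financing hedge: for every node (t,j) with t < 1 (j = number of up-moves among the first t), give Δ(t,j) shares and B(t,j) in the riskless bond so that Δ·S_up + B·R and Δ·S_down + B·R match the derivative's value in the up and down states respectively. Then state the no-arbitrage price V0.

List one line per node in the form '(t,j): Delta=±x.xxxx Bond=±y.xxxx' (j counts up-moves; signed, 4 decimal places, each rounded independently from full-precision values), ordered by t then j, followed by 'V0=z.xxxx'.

(0,0): Delta=-0.6213 Bond=128.2841
V0=22.0488

No-arbitrage ⇒ martingale measure with p* = (R−d)/(u−d) = 0.5686.
At expiry t=1: V(1,0)=54.1800, V(1,1)=0.0000
  t=0,j=0: stock 171.0000 → up 218.8800 (V=0.0000), down 131.6700 (V=54.1800). Price 22.0488; hedge Δ=-0.6213, bond B=128.2841.
Each (Δ,B) replicates both successor values, so the strategy is self-financing and V0 is arbitrage-free.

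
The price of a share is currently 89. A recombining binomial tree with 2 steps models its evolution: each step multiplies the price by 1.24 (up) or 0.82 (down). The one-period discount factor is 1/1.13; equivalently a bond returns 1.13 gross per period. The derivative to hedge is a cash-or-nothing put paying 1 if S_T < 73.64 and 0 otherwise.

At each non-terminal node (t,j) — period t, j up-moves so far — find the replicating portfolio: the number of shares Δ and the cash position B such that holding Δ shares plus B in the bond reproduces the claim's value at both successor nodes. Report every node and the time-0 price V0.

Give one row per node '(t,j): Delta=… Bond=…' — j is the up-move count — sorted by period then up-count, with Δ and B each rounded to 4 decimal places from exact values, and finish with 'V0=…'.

Since d<R<u, set p* = (R−d)/(u−d) = 0.7381; price each node as the discounted p*-expectation of its children.
Payoff layer (t=2): V(2,0)=1.0000, V(2,1)=0.0000, V(2,2)=0.0000
  t=1,j=0: stock 72.9800 → up 90.4952 (V=0.0000), down 59.8436 (V=1.0000). Price 0.2318; hedge Δ=-0.0326, bond B=2.6127.
  t=1,j=1: stock 110.3600 → up 136.8464 (V=0.0000), down 90.4952 (V=0.0000). Price 0.0000; hedge Δ=0.0000, bond B=0.0000.
  t=0,j=0: stock 89.0000 → up 110.3600 (V=0.0000), down 72.9800 (V=0.2318). Price 0.0537; hedge Δ=-0.0062, bond B=0.6056.
Each (Δ,B) replicates both successor values, so the strategy is self-financing and V0 is arbitrage-free.

(0,0): Delta=-0.0062 Bond=0.6056
(1,0): Delta=-0.0326 Bond=2.6127
(1,1): Delta=0.0000 Bond=0.0000
V0=0.0537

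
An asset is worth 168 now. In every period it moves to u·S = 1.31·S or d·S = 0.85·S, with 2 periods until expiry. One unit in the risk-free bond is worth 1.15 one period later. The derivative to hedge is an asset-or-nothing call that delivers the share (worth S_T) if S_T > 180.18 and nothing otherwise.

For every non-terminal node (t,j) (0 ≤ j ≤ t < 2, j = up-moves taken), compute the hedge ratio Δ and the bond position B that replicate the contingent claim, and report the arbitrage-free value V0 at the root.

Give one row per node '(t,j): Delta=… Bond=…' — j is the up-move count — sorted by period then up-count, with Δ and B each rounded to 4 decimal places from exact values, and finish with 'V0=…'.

(0,0): Delta=1.4751 Bond=-90.9132
(1,0): Delta=2.8478 Bond=-300.5819
(1,1): Delta=1.0000 Bond=0.0000
V0=156.8961

Under the risk-neutral measure, an up-move has probability p* = (R−d)/(u−d) = 0.6522 and values discount at R = 1.15.
Terminal values V(2,·): V(2,0)=0.0000, V(2,1)=187.0680, V(2,2)=288.3048
  t=1,j=0: stock 142.8000 → up 187.0680 (V=187.0680), down 121.3800 (V=0.0000). Price 106.0877; hedge Δ=2.8478, bond B=-300.5819.
  t=1,j=1: stock 220.0800 → up 288.3048 (V=288.3048), down 187.0680 (V=187.0680). Price 220.0800; hedge Δ=1.0000, bond B=0.0000.
  t=0,j=0: stock 168.0000 → up 220.0800 (V=220.0800), down 142.8000 (V=106.0877). Price 156.8961; hedge Δ=1.4751, bond B=-90.9132.
The time-0 hedge costs 156.8961, which is the no-arbitrage price.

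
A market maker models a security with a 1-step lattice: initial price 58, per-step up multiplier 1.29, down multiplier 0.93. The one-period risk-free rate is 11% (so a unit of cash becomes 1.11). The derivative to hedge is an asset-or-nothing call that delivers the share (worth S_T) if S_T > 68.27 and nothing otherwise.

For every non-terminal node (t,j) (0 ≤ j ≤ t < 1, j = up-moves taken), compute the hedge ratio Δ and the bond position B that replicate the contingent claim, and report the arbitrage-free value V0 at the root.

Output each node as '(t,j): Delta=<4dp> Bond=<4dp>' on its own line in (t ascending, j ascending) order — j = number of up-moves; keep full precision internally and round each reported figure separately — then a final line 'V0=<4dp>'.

Under the risk-neutral measure, an up-move has probability p* = (R−d)/(u−d) = 0.5000 and values discount at R = 1.11.
Payoff layer (t=1): V(1,0)=0.0000, V(1,1)=74.8200
  t=0,j=0: stock 58.0000 → up 74.8200 (V=74.8200), down 53.9400 (V=0.0000). Price 33.7027; hedge Δ=3.5833, bond B=-174.1306.
Root portfolio cost Δ·58+B reproduces V0=33.7027.

(0,0): Delta=3.5833 Bond=-174.1306
V0=33.7027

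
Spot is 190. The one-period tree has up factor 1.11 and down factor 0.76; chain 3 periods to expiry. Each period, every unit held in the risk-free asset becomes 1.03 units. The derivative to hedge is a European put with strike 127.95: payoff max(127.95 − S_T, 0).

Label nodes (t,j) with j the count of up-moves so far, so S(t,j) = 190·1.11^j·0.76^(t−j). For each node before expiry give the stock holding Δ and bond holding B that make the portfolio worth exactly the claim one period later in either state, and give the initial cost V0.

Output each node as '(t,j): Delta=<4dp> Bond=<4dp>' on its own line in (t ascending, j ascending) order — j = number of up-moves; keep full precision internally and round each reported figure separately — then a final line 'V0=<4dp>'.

(0,0): Delta=-0.0591 Bond=12.3958
(1,0): Delta=-0.2596 Bond=41.7128
(1,1): Delta=-0.0184 Bond=4.1914
(2,0): Delta=-1.0000 Bond=124.2233
(2,1): Delta=-0.1093 Bond=18.8874
(2,2): Delta=0.0000 Bond=0.0000
V0=1.1655

Risk-neutral probability p* = (R−d)/(u−d) = (1.03−0.76)/(1.11−0.76) = 0.7714.
At expiry t=3: V(3,0)=44.5446, V(3,1)=6.1342, V(3,2)=0.0000, V(3,3)=0.0000
Node (2,0) S=109.7440: V=(p*·6.1342+(1−p*)·44.5446)/1.03=14.4793; Δ=(6.1342−44.5446)/(121.8158−83.4054)=-1.0000; B=V−Δ·S=124.2233
Node (2,1) S=160.2840: V=(p*·0.0000+(1−p*)·6.1342)/1.03=1.3613; Δ=(0.0000−6.1342)/(177.9152−121.8158)=-0.1093; B=V−Δ·S=18.8874
Node (2,2) S=234.0990: V=(p*·0.0000+(1−p*)·0.0000)/1.03=0.0000; Δ=(0.0000−0.0000)/(259.8499−177.9152)=0.0000; B=V−Δ·S=0.0000
Node (1,0) S=144.4000: V=(p*·1.3613+(1−p*)·14.4793)/1.03=4.2327; Δ=(1.3613−14.4793)/(160.2840−109.7440)=-0.2596; B=V−Δ·S=41.7128
Node (1,1) S=210.9000: V=(p*·0.0000+(1−p*)·1.3613)/1.03=0.3021; Δ=(0.0000−1.3613)/(234.0990−160.2840)=-0.0184; B=V−Δ·S=4.1914
Node (0,0) S=190.0000: V=(p*·0.3021+(1−p*)·4.2327)/1.03=1.1655; Δ=(0.3021−4.2327)/(210.9000−144.4000)=-0.0591; B=V−Δ·S=12.3958
Root portfolio cost Δ·190+B reproduces V0=1.1655.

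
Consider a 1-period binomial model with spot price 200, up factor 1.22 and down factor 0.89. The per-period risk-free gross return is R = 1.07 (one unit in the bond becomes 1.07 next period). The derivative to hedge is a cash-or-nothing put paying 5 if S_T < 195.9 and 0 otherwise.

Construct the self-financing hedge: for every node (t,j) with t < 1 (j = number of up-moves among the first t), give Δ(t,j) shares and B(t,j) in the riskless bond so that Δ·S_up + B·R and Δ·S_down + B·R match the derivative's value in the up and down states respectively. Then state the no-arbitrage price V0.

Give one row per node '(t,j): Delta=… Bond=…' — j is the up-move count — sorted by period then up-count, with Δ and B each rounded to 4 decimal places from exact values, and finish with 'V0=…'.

(0,0): Delta=-0.0758 Bond=17.2756
V0=2.1240

No-arbitrage ⇒ martingale measure with p* = (R−d)/(u−d) = 0.5455.
Terminal values V(1,·): V(1,0)=5.0000, V(1,1)=0.0000
(0,0): S=200.0000. Δ = (V_up−V_dn)/(S_up−S_dn) = (0.0000−5.0000)/(244.0000−178.0000) = -0.0758. V = [p*·0.0000 + (1−p*)·5.0000]/1.07 = 2.1240. B = V − Δ·S = 17.2756.
Self-financing check: at every node Δ·S+B equals the discounted successor values.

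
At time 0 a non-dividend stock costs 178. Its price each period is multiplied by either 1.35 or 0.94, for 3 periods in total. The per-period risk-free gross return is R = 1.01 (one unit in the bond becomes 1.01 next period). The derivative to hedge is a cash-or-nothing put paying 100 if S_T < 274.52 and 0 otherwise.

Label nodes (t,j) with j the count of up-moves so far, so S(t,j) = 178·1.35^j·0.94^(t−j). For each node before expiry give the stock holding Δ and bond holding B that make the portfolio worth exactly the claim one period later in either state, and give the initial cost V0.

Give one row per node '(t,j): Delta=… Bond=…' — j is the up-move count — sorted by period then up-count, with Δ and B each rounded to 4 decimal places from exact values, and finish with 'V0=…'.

The replicating-portfolio and risk-neutral prices coincide; use p* = (1.01−0.94)/(1.35−0.94) = 0.1707 for the latter.
Terminal values V(3,·): V(3,0)=100.0000, V(3,1)=100.0000, V(3,2)=0.0000, V(3,3)=0.0000
(2,0): S=157.2808. Δ = (V_up−V_dn)/(S_up−S_dn) = (100.0000−100.0000)/(212.3291−147.8440) = 0.0000. V = [p*·100.0000 + (1−p*)·100.0000]/1.01 = 99.0099. B = V − Δ·S = 99.0099.
(2,1): S=225.8820. Δ = (V_up−V_dn)/(S_up−S_dn) = (0.0000−100.0000)/(304.9407−212.3291) = -1.0798. V = [p*·0.0000 + (1−p*)·100.0000]/1.01 = 82.1058. B = V − Δ·S = 326.0082.
(2,2): S=324.4050. Δ = (V_up−V_dn)/(S_up−S_dn) = (0.0000−0.0000)/(437.9468−304.9407) = 0.0000. V = [p*·0.0000 + (1−p*)·0.0000]/1.01 = 0.0000. B = V − Δ·S = 0.0000.
(1,0): S=167.3200. Δ = (V_up−V_dn)/(S_up−S_dn) = (82.1058−99.0099)/(225.8820−157.2808) = -0.2464. V = [p*·82.1058 + (1−p*)·99.0099]/1.01 = 95.1721. B = V − Δ·S = 136.4017.
(1,1): S=240.3000. Δ = (V_up−V_dn)/(S_up−S_dn) = (0.0000−82.1058)/(324.4050−225.8820) = -0.8334. V = [p*·0.0000 + (1−p*)·82.1058]/1.01 = 67.4136. B = V − Δ·S = 267.6716.
(0,0): S=178.0000. Δ = (V_up−V_dn)/(S_up−S_dn) = (67.4136−95.1721)/(240.3000−167.3200) = -0.3804. V = [p*·67.4136 + (1−p*)·95.1721]/1.01 = 89.5375. B = V − Δ·S = 157.2412.
Self-financing check: at every node Δ·S+B equals the discounted successor values.

(0,0): Delta=-0.3804 Bond=157.2412
(1,0): Delta=-0.2464 Bond=136.4017
(1,1): Delta=-0.8334 Bond=267.6716
(2,0): Delta=0.0000 Bond=99.0099
(2,1): Delta=-1.0798 Bond=326.0082
(2,2): Delta=0.0000 Bond=0.0000
V0=89.5375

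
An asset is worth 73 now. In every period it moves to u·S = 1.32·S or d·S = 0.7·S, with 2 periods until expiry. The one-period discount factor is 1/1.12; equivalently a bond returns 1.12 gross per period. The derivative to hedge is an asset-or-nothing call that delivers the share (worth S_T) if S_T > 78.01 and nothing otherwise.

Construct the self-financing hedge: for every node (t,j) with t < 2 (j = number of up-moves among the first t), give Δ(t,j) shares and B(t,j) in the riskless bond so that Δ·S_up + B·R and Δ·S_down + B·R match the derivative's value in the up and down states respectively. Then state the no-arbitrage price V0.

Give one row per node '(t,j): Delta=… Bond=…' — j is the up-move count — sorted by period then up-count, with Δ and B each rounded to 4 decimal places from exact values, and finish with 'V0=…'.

The replicating-portfolio and risk-neutral prices coincide; use p* = (1.12−0.7)/(1.32−0.7) = 0.6774 for the latter.
Terminal values V(2,·): V(2,0)=0.0000, V(2,1)=0.0000, V(2,2)=127.1952
  t=1,j=0: stock 51.1000 → up 67.4520 (V=0.0000), down 35.7700 (V=0.0000). Price 0.0000; hedge Δ=0.0000, bond B=0.0000.
  t=1,j=1: stock 96.3600 → up 127.1952 (V=127.1952), down 67.4520 (V=0.0000). Price 76.9326; hedge Δ=2.1290, bond B=-128.2210.
  t=0,j=0: stock 73.0000 → up 96.3600 (V=76.9326), down 51.1000 (V=0.0000). Price 46.5318; hedge Δ=1.6998, bond B=-77.5530.
Self-financing check: at every node Δ·S+B equals the discounted successor values.

(0,0): Delta=1.6998 Bond=-77.5530
(1,0): Delta=0.0000 Bond=0.0000
(1,1): Delta=2.1290 Bond=-128.2210
V0=46.5318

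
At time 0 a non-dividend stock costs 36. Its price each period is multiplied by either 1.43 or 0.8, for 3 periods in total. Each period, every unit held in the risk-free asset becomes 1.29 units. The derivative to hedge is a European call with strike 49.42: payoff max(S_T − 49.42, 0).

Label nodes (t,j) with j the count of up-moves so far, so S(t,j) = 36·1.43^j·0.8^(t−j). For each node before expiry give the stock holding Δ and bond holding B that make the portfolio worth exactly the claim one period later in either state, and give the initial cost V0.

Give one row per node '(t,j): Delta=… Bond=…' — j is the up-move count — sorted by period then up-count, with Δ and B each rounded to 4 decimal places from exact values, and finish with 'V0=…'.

The replicating-portfolio and risk-neutral prices coincide; use p* = (1.29−0.8)/(1.43−0.8) = 0.7778 for the latter.
Terminal values V(3,·): V(3,0)=0.0000, V(3,1)=0.0000, V(3,2)=9.4731, V(3,3)=55.8515
  t=2,j=0: stock 23.0400 → up 32.9472 (V=0.0000), down 18.4320 (V=0.0000). Price 0.0000; hedge Δ=0.0000, bond B=0.0000.
  t=2,j=1: stock 41.1840 → up 58.8931 (V=9.4731), down 32.9472 (V=0.0000). Price 5.7116; hedge Δ=0.3651, bond B=-9.3251.
  t=2,j=2: stock 73.6164 → up 105.2715 (V=55.8515), down 58.8931 (V=9.4731). Price 35.3063; hedge Δ=1.0000, bond B=-38.3101.
  t=1,j=0: stock 28.8000 → up 41.1840 (V=5.7116), down 23.0400 (V=0.0000). Price 3.4437; hedge Δ=0.3148, bond B=-5.6224.
  t=1,j=1: stock 51.4800 → up 73.6164 (V=35.3063), down 41.1840 (V=5.7116). Price 22.2711; hedge Δ=0.9125, bond B=-24.7046.
  t=0,j=0: stock 36.0000 → up 51.4800 (V=22.2711), down 28.8000 (V=3.4437). Price 14.0211; hedge Δ=0.8301, bond B=-15.8637.
Check: Δ(0,0)·S0 + B(0,0) = 14.0211 = V0.

(0,0): Delta=0.8301 Bond=-15.8637
(1,0): Delta=0.3148 Bond=-5.6224
(1,1): Delta=0.9125 Bond=-24.7046
(2,0): Delta=0.0000 Bond=0.0000
(2,1): Delta=0.3651 Bond=-9.3251
(2,2): Delta=1.0000 Bond=-38.3101
V0=14.0211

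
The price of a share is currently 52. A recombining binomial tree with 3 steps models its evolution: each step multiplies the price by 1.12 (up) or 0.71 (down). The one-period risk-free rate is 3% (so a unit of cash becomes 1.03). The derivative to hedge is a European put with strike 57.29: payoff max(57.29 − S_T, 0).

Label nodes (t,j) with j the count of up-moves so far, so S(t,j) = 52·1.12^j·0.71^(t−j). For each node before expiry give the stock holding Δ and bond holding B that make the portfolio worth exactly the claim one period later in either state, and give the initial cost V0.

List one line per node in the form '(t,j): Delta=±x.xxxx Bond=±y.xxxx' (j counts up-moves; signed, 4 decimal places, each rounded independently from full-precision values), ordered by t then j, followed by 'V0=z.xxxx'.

(0,0): Delta=-0.5754 Bond=37.2082
(1,0): Delta=-1.0000 Bond=54.0013
(1,1): Delta=-0.4997 Bond=33.9153
(2,0): Delta=-1.0000 Bond=55.6214
(2,1): Delta=-1.0000 Bond=55.6214
(2,2): Delta=-0.4105 Bond=29.1140
V0=7.2883

Under the risk-neutral measure, an up-move has probability p* = (R−d)/(u−d) = 0.7805 and values discount at R = 1.03.
At expiry t=3: V(3,0)=38.6786, V(3,1)=27.9312, V(3,2)=10.9776, V(3,3)=0.0000
  t=2,j=0: stock 26.2132 → up 29.3588 (V=27.9312), down 18.6114 (V=38.6786). Price 29.4082; hedge Δ=-1.0000, bond B=55.6214.
  t=2,j=1: stock 41.3504 → up 46.3124 (V=10.9776), down 29.3588 (V=27.9312). Price 14.2710; hedge Δ=-1.0000, bond B=55.6214.
  t=2,j=2: stock 65.2288 → up 73.0563 (V=0.0000), down 46.3124 (V=10.9776). Price 2.3395; hedge Δ=-0.4105, bond B=29.1140.
  t=1,j=0: stock 36.9200 → up 41.3504 (V=14.2710), down 26.2132 (V=29.4082). Price 17.0813; hedge Δ=-1.0000, bond B=54.0013.
  t=1,j=1: stock 58.2400 → up 65.2288 (V=2.3395), down 41.3504 (V=14.2710). Price 4.8142; hedge Δ=-0.4997, bond B=33.9153.
  t=0,j=0: stock 52.0000 → up 58.2400 (V=4.8142), down 36.9200 (V=17.0813). Price 7.2883; hedge Δ=-0.5754, bond B=37.2082.
Self-financing check: at every node Δ·S+B equals the discounted successor values.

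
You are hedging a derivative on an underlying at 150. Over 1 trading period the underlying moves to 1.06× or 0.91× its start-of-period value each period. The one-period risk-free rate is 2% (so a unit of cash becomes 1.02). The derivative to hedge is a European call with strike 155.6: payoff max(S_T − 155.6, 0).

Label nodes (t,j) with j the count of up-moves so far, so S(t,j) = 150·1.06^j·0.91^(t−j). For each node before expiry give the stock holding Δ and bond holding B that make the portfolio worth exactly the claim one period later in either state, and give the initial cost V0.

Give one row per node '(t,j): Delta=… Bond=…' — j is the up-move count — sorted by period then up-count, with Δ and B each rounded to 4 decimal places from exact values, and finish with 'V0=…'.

(0,0): Delta=0.1511 Bond=-20.2222
V0=2.4444

No-arbitrage ⇒ martingale measure with p* = (R−d)/(u−d) = 0.7333.
Payoff layer (t=1): V(1,0)=0.0000, V(1,1)=3.4000
  t=0,j=0: stock 150.0000 → up 159.0000 (V=3.4000), down 136.5000 (V=0.0000). Price 2.4444; hedge Δ=0.1511, bond B=-20.2222.
Check: Δ(0,0)·S0 + B(0,0) = 2.4444 = V0.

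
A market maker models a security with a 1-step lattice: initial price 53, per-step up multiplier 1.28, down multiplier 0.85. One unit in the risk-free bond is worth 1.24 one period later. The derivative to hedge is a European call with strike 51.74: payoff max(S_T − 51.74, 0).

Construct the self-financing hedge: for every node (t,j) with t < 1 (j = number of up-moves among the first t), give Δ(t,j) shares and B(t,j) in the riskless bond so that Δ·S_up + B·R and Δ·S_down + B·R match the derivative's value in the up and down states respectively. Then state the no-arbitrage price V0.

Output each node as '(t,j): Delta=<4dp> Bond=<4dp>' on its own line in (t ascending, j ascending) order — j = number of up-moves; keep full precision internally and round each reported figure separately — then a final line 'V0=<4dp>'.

(0,0): Delta=0.7065 Bond=-25.6658
V0=11.7761

Under the risk-neutral measure, an up-move has probability p* = (R−d)/(u−d) = 0.9070 and values discount at R = 1.24.
Terminal payoffs: V(1,0)=0.0000, V(1,1)=16.1000
Node (0,0) S=53.0000: V=(p*·16.1000+(1−p*)·0.0000)/1.24=11.7761; Δ=(16.1000−0.0000)/(67.8400−45.0500)=0.7065; B=V−Δ·S=-25.6658
Check: Δ(0,0)·S0 + B(0,0) = 11.7761 = V0.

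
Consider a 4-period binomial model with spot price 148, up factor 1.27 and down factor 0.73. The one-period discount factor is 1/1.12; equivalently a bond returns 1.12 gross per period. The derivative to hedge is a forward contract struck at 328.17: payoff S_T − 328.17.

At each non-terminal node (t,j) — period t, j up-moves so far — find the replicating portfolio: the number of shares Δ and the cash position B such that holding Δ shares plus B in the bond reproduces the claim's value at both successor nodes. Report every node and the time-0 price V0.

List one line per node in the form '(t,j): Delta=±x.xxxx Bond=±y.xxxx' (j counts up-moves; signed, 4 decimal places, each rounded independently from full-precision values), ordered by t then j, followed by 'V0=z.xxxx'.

The replicating-portfolio and risk-neutral prices coincide; use p* = (1.12−0.73)/(1.27−0.73) = 0.7222 for the latter.
Terminal payoffs: V(4,0)=-286.1406, V(4,1)=-255.0504, V(4,2)=-200.9619, V(4,3)=-106.8627, V(4,4)=56.8441
(3,0): S=57.5745. Δ = (V_up−V_dn)/(S_up−S_dn) = (-255.0504−-286.1406)/(73.1196−42.0294) = 1.0000. V = [p*·-255.0504 + (1−p*)·-286.1406]/1.12 = -235.4344. B = V − Δ·S = -293.0089.
(3,1): S=100.1639. Δ = (V_up−V_dn)/(S_up−S_dn) = (-200.9619−-255.0504)/(127.2081−73.1196) = 1.0000. V = [p*·-200.9619 + (1−p*)·-255.0504]/1.12 = -192.8450. B = V − Δ·S = -293.0089.
(3,2): S=174.2577. Δ = (V_up−V_dn)/(S_up−S_dn) = (-106.8627−-200.9619)/(221.3073−127.2081) = 1.0000. V = [p*·-106.8627 + (1−p*)·-200.9619]/1.12 = -118.7512. B = V − Δ·S = -293.0089.
(3,3): S=303.1607. Δ = (V_up−V_dn)/(S_up−S_dn) = (56.8441−-106.8627)/(385.0141−221.3073) = 1.0000. V = [p*·56.8441 + (1−p*)·-106.8627]/1.12 = 10.1518. B = V − Δ·S = -293.0089.
(2,0): S=78.8692. Δ = (V_up−V_dn)/(S_up−S_dn) = (-192.8450−-235.4344)/(100.1639−57.5745) = 1.0000. V = [p*·-192.8450 + (1−p*)·-235.4344]/1.12 = -182.7459. B = V − Δ·S = -261.6151.
(2,1): S=137.2108. Δ = (V_up−V_dn)/(S_up−S_dn) = (-118.7512−-192.8450)/(174.2577−100.1639) = 1.0000. V = [p*·-118.7512 + (1−p*)·-192.8450]/1.12 = -124.4043. B = V − Δ·S = -261.6151.
(2,2): S=238.7092. Δ = (V_up−V_dn)/(S_up−S_dn) = (10.1518−-118.7512)/(303.1607−174.2577) = 1.0000. V = [p*·10.1518 + (1−p*)·-118.7512]/1.12 = -22.9059. B = V − Δ·S = -261.6151.
(1,0): S=108.0400. Δ = (V_up−V_dn)/(S_up−S_dn) = (-124.4043−-182.7459)/(137.2108−78.8692) = 1.0000. V = [p*·-124.4043 + (1−p*)·-182.7459]/1.12 = -125.5449. B = V − Δ·S = -233.5849.
(1,1): S=187.9600. Δ = (V_up−V_dn)/(S_up−S_dn) = (-22.9059−-124.4043)/(238.7092−137.2108) = 1.0000. V = [p*·-22.9059 + (1−p*)·-124.4043]/1.12 = -45.6249. B = V − Δ·S = -233.5849.
(0,0): S=148.0000. Δ = (V_up−V_dn)/(S_up−S_dn) = (-45.6249−-125.5449)/(187.9600−108.0400) = 1.0000. V = [p*·-45.6249 + (1−p*)·-125.5449]/1.12 = -60.5580. B = V − Δ·S = -208.5580.
Check: Δ(0,0)·S0 + B(0,0) = -60.5580 = V0.

(0,0): Delta=1.0000 Bond=-208.5580
(1,0): Delta=1.0000 Bond=-233.5849
(1,1): Delta=1.0000 Bond=-233.5849
(2,0): Delta=1.0000 Bond=-261.6151
(2,1): Delta=1.0000 Bond=-261.6151
(2,2): Delta=1.0000 Bond=-261.6151
(3,0): Delta=1.0000 Bond=-293.0089
(3,1): Delta=1.0000 Bond=-293.0089
(3,2): Delta=1.0000 Bond=-293.0089
(3,3): Delta=1.0000 Bond=-293.0089
V0=-60.5580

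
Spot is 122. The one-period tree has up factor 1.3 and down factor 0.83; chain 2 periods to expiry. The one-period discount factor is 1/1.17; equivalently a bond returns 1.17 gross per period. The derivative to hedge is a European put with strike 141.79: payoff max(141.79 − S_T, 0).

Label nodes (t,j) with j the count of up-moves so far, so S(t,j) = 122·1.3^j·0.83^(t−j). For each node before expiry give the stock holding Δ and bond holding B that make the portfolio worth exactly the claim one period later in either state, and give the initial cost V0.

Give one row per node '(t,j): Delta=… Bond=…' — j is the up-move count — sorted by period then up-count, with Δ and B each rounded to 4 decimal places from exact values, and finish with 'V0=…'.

(0,0): Delta=-0.3057 Bond=43.4887
(1,0): Delta=-1.0000 Bond=121.1880
(1,1): Delta=-0.1362 Bond=24.0000
V0=6.1950

No-arbitrage ⇒ martingale measure with p* = (R−d)/(u−d) = 0.7234.
At expiry t=2: V(2,0)=57.7442, V(2,1)=10.1520, V(2,2)=0.0000
(1,0): S=101.2600. Δ = (V_up−V_dn)/(S_up−S_dn) = (10.1520−57.7442)/(131.6380−84.0458) = -1.0000. V = [p*·10.1520 + (1−p*)·57.7442]/1.17 = 19.9280. B = V − Δ·S = 121.1880.
(1,1): S=158.6000. Δ = (V_up−V_dn)/(S_up−S_dn) = (0.0000−10.1520)/(206.1800−131.6380) = -0.1362. V = [p*·0.0000 + (1−p*)·10.1520]/1.17 = 2.4000. B = V − Δ·S = 24.0000.
(0,0): S=122.0000. Δ = (V_up−V_dn)/(S_up−S_dn) = (2.4000−19.9280)/(158.6000−101.2600) = -0.3057. V = [p*·2.4000 + (1−p*)·19.9280]/1.17 = 6.1950. B = V − Δ·S = 43.4887.
Self-financing check: at every node Δ·S+B equals the discounted successor values.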